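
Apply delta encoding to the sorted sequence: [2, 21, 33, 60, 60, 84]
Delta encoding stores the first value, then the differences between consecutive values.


First value: 2
Deltas:
  21 - 2 = 19
  33 - 21 = 12
  60 - 33 = 27
  60 - 60 = 0
  84 - 60 = 24


Delta encoded: [2, 19, 12, 27, 0, 24]


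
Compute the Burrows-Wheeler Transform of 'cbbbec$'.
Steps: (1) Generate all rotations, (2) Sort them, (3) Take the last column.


Rotations (sorted):
  0: $cbbbec -> last char: c
  1: bbbec$c -> last char: c
  2: bbec$cb -> last char: b
  3: bec$cbb -> last char: b
  4: c$cbbbe -> last char: e
  5: cbbbec$ -> last char: $
  6: ec$cbbb -> last char: b


BWT = ccbbe$b


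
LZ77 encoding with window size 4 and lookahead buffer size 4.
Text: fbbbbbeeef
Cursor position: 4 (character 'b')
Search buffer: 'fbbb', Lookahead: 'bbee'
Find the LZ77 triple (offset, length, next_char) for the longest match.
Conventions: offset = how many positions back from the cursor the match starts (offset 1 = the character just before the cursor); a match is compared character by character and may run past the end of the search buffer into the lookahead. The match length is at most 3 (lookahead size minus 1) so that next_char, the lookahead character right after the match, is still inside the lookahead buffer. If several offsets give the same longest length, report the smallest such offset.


Try each offset into the search buffer:
  offset=1 (pos 3, char 'b'): match length 2
  offset=2 (pos 2, char 'b'): match length 2
  offset=3 (pos 1, char 'b'): match length 2
  offset=4 (pos 0, char 'f'): match length 0
Longest match has length 2, found at offsets 1, 2, 3; take the smallest, offset 1.
next_char = character at position 4 + 2 = 6 -> 'e'

Best match: offset=1, length=2 (matching 'bb' starting at position 3)
LZ77 triple: (1, 2, 'e')


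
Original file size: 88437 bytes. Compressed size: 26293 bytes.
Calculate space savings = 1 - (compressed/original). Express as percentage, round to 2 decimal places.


ratio = compressed/original = 26293/88437 = 0.297308
savings = 1 - ratio = 1 - 0.297308 = 0.702692
as a percentage: 0.702692 * 100 = 70.27%

Space savings = 1 - 26293/88437 = 70.27%


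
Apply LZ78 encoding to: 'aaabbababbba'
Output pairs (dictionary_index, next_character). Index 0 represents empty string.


LZ78 encoding steps:
Dictionary: {0: ''}
Step 1: w='' (idx 0), next='a' -> output (0, 'a'), add 'a' as idx 1
Step 2: w='a' (idx 1), next='a' -> output (1, 'a'), add 'aa' as idx 2
Step 3: w='' (idx 0), next='b' -> output (0, 'b'), add 'b' as idx 3
Step 4: w='b' (idx 3), next='a' -> output (3, 'a'), add 'ba' as idx 4
Step 5: w='ba' (idx 4), next='b' -> output (4, 'b'), add 'bab' as idx 5
Step 6: w='b' (idx 3), next='b' -> output (3, 'b'), add 'bb' as idx 6
Step 7: w='a' (idx 1), end of input -> output (1, '')


Encoded: [(0, 'a'), (1, 'a'), (0, 'b'), (3, 'a'), (4, 'b'), (3, 'b'), (1, '')]


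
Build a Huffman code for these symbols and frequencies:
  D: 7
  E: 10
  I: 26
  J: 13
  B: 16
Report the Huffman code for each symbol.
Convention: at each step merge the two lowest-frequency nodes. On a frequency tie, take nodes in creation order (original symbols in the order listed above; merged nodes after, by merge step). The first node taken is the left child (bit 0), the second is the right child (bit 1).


Huffman tree construction:
Step 1: Merge D(7) + E(10) = 17
Step 2: Merge J(13) + B(16) = 29
Step 3: Merge (D+E)(17) + I(26) = 43
Step 4: Merge (J+B)(29) + ((D+E)+I)(43) = 72
Read each symbol's code off the tree from the root (left child = 0, right child = 1).

Codes:
  D: 100 (length 3)
  E: 101 (length 3)
  I: 11 (length 2)
  J: 00 (length 2)
  B: 01 (length 2)
Average code length: 161/72 = 2.2361 bits/symbol


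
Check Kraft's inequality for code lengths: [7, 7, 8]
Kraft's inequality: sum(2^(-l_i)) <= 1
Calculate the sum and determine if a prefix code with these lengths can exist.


Sum = 2^(-7) + 2^(-7) + 2^(-8)
    = 0.0078125 + 0.0078125 + 0.00390625
    = 5/256 = 0.01953125
Since 0.01953125 <= 1, Kraft's inequality IS satisfied.
A prefix code with these lengths CAN exist.

Kraft sum = 0.01953125. Satisfied.


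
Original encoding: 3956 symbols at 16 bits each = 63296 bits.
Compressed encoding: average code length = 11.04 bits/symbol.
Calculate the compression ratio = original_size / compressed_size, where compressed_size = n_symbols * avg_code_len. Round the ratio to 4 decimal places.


original_size = n_symbols * orig_bits = 3956 * 16 = 63296 bits
compressed_size = n_symbols * avg_code_len = 3956 * 11.04 = 43674.24 bits
ratio = original_size / compressed_size = 63296 / 43674.24 = 1.4493

Compression ratio = 1.4493


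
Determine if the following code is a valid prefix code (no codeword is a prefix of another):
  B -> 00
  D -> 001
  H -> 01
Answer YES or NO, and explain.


Checking each pair (does one codeword prefix another?):
  B='00' vs D='001': prefix -- VIOLATION

NO -- this is NOT a valid prefix code. B (00) is a prefix of D (001).


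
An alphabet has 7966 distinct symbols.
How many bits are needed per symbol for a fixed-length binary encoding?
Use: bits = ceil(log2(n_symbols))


log2(7966) = 12.9596
Bracket: 2^12 = 4096 < 7966 <= 2^13 = 8192
So ceil(log2(7966)) = 13

bits = ceil(log2(7966)) = ceil(12.9596) = 13 bits


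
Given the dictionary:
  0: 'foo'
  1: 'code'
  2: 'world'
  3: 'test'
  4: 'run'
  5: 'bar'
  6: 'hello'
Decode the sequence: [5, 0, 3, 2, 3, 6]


Look up each index in the dictionary:
  5 -> 'bar'
  0 -> 'foo'
  3 -> 'test'
  2 -> 'world'
  3 -> 'test'
  6 -> 'hello'

Decoded: "bar foo test world test hello"


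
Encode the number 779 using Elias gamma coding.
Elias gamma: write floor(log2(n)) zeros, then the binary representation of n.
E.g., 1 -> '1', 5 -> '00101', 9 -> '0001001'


num_bits = floor(log2(779)) + 1 = 10
leading_zeros = num_bits - 1 = 9
binary(779) = 1100001011

Elias gamma(779) = '000000000' + '1100001011' = 0000000001100001011 (19 bits)


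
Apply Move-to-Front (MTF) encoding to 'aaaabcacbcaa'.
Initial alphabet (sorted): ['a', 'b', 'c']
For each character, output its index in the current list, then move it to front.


MTF encoding:
'a': index 0 in ['a', 'b', 'c'] -> ['a', 'b', 'c']
'a': index 0 in ['a', 'b', 'c'] -> ['a', 'b', 'c']
'a': index 0 in ['a', 'b', 'c'] -> ['a', 'b', 'c']
'a': index 0 in ['a', 'b', 'c'] -> ['a', 'b', 'c']
'b': index 1 in ['a', 'b', 'c'] -> ['b', 'a', 'c']
'c': index 2 in ['b', 'a', 'c'] -> ['c', 'b', 'a']
'a': index 2 in ['c', 'b', 'a'] -> ['a', 'c', 'b']
'c': index 1 in ['a', 'c', 'b'] -> ['c', 'a', 'b']
'b': index 2 in ['c', 'a', 'b'] -> ['b', 'c', 'a']
'c': index 1 in ['b', 'c', 'a'] -> ['c', 'b', 'a']
'a': index 2 in ['c', 'b', 'a'] -> ['a', 'c', 'b']
'a': index 0 in ['a', 'c', 'b'] -> ['a', 'c', 'b']


Output: [0, 0, 0, 0, 1, 2, 2, 1, 2, 1, 2, 0]


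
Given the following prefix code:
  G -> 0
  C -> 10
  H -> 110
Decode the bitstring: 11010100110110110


Decoding step by step:
Bits 110 -> H
Bits 10 -> C
Bits 10 -> C
Bits 0 -> G
Bits 110 -> H
Bits 110 -> H
Bits 110 -> H


Decoded message: HCCGHHH


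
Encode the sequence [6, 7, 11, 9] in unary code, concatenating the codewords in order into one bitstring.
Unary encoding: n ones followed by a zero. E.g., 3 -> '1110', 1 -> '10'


Encode each number as n ones followed by a terminating 0:
  6 -> 1111110 (7 bits)
  7 -> 11111110 (8 bits)
  11 -> 111111111110 (12 bits)
  9 -> 1111111110 (10 bits)
Total length = 7 + 8 + 12 + 10 = 37 bits.

Unary([6, 7, 11, 9]) = 1111110111111101111111111101111111110 (37 bits)


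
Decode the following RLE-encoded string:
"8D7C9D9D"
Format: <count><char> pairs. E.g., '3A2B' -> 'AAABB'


Expanding each <count><char> pair:
  8D -> 'DDDDDDDD'
  7C -> 'CCCCCCC'
  9D -> 'DDDDDDDDD'
  9D -> 'DDDDDDDDD'

Decoded = DDDDDDDDCCCCCCCDDDDDDDDDDDDDDDDDD


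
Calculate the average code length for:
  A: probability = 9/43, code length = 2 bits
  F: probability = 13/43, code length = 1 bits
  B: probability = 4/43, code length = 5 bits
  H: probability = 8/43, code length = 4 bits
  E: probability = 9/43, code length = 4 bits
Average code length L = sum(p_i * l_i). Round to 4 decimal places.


Weighted contributions p_i * l_i:
  A: (9/43) * 2 = 18/43
  F: (13/43) * 1 = 13/43
  B: (4/43) * 5 = 20/43
  H: (8/43) * 4 = 32/43
  E: (9/43) * 4 = 36/43
Sum = (18 + 13 + 20 + 32 + 36)/43 = 119/43

L = 119/43 = 2.7674 bits/symbol


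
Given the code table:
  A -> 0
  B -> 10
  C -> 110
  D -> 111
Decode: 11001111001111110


Decoding:
110 -> C
0 -> A
111 -> D
10 -> B
0 -> A
111 -> D
111 -> D
0 -> A


Result: CADBADDA


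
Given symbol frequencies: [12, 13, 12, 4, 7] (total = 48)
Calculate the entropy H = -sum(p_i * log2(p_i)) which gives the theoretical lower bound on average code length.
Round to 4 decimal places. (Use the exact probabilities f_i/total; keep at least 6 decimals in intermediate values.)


Per-symbol terms -p_i * log2(p_i) with p_i = f_i/48:
  p = 12/48 = 0.250000: log2(p) = -2.000000, -p*log2(p) = 0.500000
  p = 13/48 = 0.270833: log2(p) = -1.884523, -p*log2(p) = 0.510392
  p = 12/48 = 0.250000: log2(p) = -2.000000, -p*log2(p) = 0.500000
  p = 4/48 = 0.083333: log2(p) = -3.584963, -p*log2(p) = 0.298747
  p = 7/48 = 0.145833: log2(p) = -2.777608, -p*log2(p) = 0.405068
H = 0.500000 + 0.510392 + 0.500000 + 0.298747 + 0.405068 = 2.214207

H = 2.2142 bits/symbol


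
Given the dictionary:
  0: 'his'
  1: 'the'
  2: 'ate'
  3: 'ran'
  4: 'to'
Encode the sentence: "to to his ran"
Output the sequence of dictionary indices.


Look up each word in the dictionary:
  'to' -> 4
  'to' -> 4
  'his' -> 0
  'ran' -> 3

Encoded: [4, 4, 0, 3]


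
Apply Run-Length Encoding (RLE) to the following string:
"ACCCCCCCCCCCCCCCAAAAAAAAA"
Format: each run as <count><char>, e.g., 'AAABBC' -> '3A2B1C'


Scanning runs left to right:
  i=0: run of 'A' x 1 -> '1A'
  i=1: run of 'C' x 15 -> '15C'
  i=16: run of 'A' x 9 -> '9A'

RLE = 1A15C9A


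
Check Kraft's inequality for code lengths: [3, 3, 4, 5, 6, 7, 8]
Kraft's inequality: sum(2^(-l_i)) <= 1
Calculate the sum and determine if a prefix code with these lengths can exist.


Sum = 2^(-3) + 2^(-3) + 2^(-4) + 2^(-5) + 2^(-6) + 2^(-7) + 2^(-8)
    = 0.125 + 0.125 + 0.0625 + 0.03125 + 0.015625 + 0.0078125 + 0.00390625
    = 95/256 = 0.37109375
Since 0.37109375 <= 1, Kraft's inequality IS satisfied.
A prefix code with these lengths CAN exist.

Kraft sum = 0.37109375. Satisfied.


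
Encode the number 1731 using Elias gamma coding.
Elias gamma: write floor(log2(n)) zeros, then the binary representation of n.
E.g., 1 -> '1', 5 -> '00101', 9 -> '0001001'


num_bits = floor(log2(1731)) + 1 = 11
leading_zeros = num_bits - 1 = 10
binary(1731) = 11011000011

Elias gamma(1731) = '0000000000' + '11011000011' = 000000000011011000011 (21 bits)


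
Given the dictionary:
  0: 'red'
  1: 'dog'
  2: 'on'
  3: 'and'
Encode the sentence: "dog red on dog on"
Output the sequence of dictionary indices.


Look up each word in the dictionary:
  'dog' -> 1
  'red' -> 0
  'on' -> 2
  'dog' -> 1
  'on' -> 2

Encoded: [1, 0, 2, 1, 2]


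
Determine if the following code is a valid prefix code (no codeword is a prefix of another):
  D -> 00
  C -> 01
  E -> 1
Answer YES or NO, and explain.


Checking each pair (does one codeword prefix another?):
  D='00' vs C='01': no prefix
  D='00' vs E='1': no prefix
  C='01' vs D='00': no prefix
  C='01' vs E='1': no prefix
  E='1' vs D='00': no prefix
  E='1' vs C='01': no prefix
No violation found over all pairs.

YES -- this is a valid prefix code. No codeword is a prefix of any other codeword.


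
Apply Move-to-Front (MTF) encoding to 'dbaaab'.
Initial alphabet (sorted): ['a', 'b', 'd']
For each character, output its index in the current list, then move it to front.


MTF encoding:
'd': index 2 in ['a', 'b', 'd'] -> ['d', 'a', 'b']
'b': index 2 in ['d', 'a', 'b'] -> ['b', 'd', 'a']
'a': index 2 in ['b', 'd', 'a'] -> ['a', 'b', 'd']
'a': index 0 in ['a', 'b', 'd'] -> ['a', 'b', 'd']
'a': index 0 in ['a', 'b', 'd'] -> ['a', 'b', 'd']
'b': index 1 in ['a', 'b', 'd'] -> ['b', 'a', 'd']


Output: [2, 2, 2, 0, 0, 1]


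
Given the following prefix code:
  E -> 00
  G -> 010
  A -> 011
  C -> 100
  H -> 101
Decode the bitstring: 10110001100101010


Decoding step by step:
Bits 101 -> H
Bits 100 -> C
Bits 011 -> A
Bits 00 -> E
Bits 101 -> H
Bits 010 -> G


Decoded message: HCAEHG


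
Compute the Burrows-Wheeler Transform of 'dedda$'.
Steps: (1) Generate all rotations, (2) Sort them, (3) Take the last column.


Rotations (sorted):
  0: $dedda -> last char: a
  1: a$dedd -> last char: d
  2: da$ded -> last char: d
  3: dda$de -> last char: e
  4: dedda$ -> last char: $
  5: edda$d -> last char: d


BWT = adde$d


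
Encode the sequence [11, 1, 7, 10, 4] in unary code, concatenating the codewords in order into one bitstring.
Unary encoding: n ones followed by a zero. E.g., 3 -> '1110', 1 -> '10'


Encode each number as n ones followed by a terminating 0:
  11 -> 111111111110 (12 bits)
  1 -> 10 (2 bits)
  7 -> 11111110 (8 bits)
  10 -> 11111111110 (11 bits)
  4 -> 11110 (5 bits)
Total length = 12 + 2 + 8 + 11 + 5 = 38 bits.

Unary([11, 1, 7, 10, 4]) = 11111111111010111111101111111111011110 (38 bits)


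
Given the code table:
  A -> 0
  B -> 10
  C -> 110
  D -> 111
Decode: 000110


Decoding:
0 -> A
0 -> A
0 -> A
110 -> C


Result: AAAC


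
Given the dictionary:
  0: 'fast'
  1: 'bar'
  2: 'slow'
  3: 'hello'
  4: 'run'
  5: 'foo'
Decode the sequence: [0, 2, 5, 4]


Look up each index in the dictionary:
  0 -> 'fast'
  2 -> 'slow'
  5 -> 'foo'
  4 -> 'run'

Decoded: "fast slow foo run"


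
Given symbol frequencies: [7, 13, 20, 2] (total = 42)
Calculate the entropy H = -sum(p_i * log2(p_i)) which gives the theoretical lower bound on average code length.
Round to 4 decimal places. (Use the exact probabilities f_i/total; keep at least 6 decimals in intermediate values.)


Per-symbol terms -p_i * log2(p_i) with p_i = f_i/42:
  p = 7/42 = 0.166667: log2(p) = -2.584963, -p*log2(p) = 0.430827
  p = 13/42 = 0.309524: log2(p) = -1.691878, -p*log2(p) = 0.523676
  p = 20/42 = 0.476190: log2(p) = -1.070389, -p*log2(p) = 0.509709
  p = 2/42 = 0.047619: log2(p) = -4.392317, -p*log2(p) = 0.209158
H = 0.430827 + 0.523676 + 0.509709 + 0.209158 = 1.673370

H = 1.6734 bits/symbol


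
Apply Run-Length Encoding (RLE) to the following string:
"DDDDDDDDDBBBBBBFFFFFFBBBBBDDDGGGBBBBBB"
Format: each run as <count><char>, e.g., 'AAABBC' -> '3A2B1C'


Scanning runs left to right:
  i=0: run of 'D' x 9 -> '9D'
  i=9: run of 'B' x 6 -> '6B'
  i=15: run of 'F' x 6 -> '6F'
  i=21: run of 'B' x 5 -> '5B'
  i=26: run of 'D' x 3 -> '3D'
  i=29: run of 'G' x 3 -> '3G'
  i=32: run of 'B' x 6 -> '6B'

RLE = 9D6B6F5B3D3G6B


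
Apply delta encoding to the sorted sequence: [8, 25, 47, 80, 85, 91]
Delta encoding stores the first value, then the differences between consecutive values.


First value: 8
Deltas:
  25 - 8 = 17
  47 - 25 = 22
  80 - 47 = 33
  85 - 80 = 5
  91 - 85 = 6


Delta encoded: [8, 17, 22, 33, 5, 6]


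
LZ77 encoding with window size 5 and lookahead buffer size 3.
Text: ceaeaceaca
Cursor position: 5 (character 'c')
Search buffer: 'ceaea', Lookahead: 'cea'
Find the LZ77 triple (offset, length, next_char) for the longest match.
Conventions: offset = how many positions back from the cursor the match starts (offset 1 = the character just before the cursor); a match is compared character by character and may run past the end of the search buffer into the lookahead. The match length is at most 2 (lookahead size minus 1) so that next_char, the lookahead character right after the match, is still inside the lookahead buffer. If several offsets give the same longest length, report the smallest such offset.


Try each offset into the search buffer:
  offset=1 (pos 4, char 'a'): match length 0
  offset=2 (pos 3, char 'e'): match length 0
  offset=3 (pos 2, char 'a'): match length 0
  offset=4 (pos 1, char 'e'): match length 0
  offset=5 (pos 0, char 'c'): match length 2
Longest match has length 2 at offset 5.
next_char = character at position 5 + 2 = 7 -> 'a'

Best match: offset=5, length=2 (matching 'ce' starting at position 0)
LZ77 triple: (5, 2, 'a')


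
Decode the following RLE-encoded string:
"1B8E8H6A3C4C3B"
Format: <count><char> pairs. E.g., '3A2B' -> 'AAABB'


Expanding each <count><char> pair:
  1B -> 'B'
  8E -> 'EEEEEEEE'
  8H -> 'HHHHHHHH'
  6A -> 'AAAAAA'
  3C -> 'CCC'
  4C -> 'CCCC'
  3B -> 'BBB'

Decoded = BEEEEEEEEHHHHHHHHAAAAAACCCCCCCBBB


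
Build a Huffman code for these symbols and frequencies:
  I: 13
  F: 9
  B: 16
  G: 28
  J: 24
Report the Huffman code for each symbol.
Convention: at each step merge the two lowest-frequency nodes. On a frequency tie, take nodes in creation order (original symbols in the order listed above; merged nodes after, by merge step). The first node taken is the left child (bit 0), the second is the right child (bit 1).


Huffman tree construction:
Step 1: Merge F(9) + I(13) = 22
Step 2: Merge B(16) + (F+I)(22) = 38
Step 3: Merge J(24) + G(28) = 52
Step 4: Merge (B+(F+I))(38) + (J+G)(52) = 90
Read each symbol's code off the tree from the root (left child = 0, right child = 1).

Codes:
  I: 011 (length 3)
  F: 010 (length 3)
  B: 00 (length 2)
  G: 11 (length 2)
  J: 10 (length 2)
Average code length: 202/90 = 2.2444 bits/symbol


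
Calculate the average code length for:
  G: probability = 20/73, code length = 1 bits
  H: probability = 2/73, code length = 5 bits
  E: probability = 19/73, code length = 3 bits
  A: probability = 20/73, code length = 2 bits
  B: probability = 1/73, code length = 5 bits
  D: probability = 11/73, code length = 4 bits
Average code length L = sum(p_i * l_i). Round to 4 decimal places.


Weighted contributions p_i * l_i:
  G: (20/73) * 1 = 20/73
  H: (2/73) * 5 = 10/73
  E: (19/73) * 3 = 57/73
  A: (20/73) * 2 = 40/73
  B: (1/73) * 5 = 5/73
  D: (11/73) * 4 = 44/73
Sum = (20 + 10 + 57 + 40 + 5 + 44)/73 = 176/73

L = 176/73 = 2.4110 bits/symbol


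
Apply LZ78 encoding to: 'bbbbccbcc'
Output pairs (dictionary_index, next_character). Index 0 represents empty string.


LZ78 encoding steps:
Dictionary: {0: ''}
Step 1: w='' (idx 0), next='b' -> output (0, 'b'), add 'b' as idx 1
Step 2: w='b' (idx 1), next='b' -> output (1, 'b'), add 'bb' as idx 2
Step 3: w='b' (idx 1), next='c' -> output (1, 'c'), add 'bc' as idx 3
Step 4: w='' (idx 0), next='c' -> output (0, 'c'), add 'c' as idx 4
Step 5: w='bc' (idx 3), next='c' -> output (3, 'c'), add 'bcc' as idx 5


Encoded: [(0, 'b'), (1, 'b'), (1, 'c'), (0, 'c'), (3, 'c')]


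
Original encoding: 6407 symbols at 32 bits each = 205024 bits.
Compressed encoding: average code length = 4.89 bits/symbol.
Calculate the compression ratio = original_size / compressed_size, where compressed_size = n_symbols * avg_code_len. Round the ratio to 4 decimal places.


original_size = n_symbols * orig_bits = 6407 * 32 = 205024 bits
compressed_size = n_symbols * avg_code_len = 6407 * 4.89 = 31330.23 bits
ratio = original_size / compressed_size = 205024 / 31330.23 = 6.544

Compression ratio = 6.544


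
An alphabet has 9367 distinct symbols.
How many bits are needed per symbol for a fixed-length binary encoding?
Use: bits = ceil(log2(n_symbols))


log2(9367) = 13.1934
Bracket: 2^13 = 8192 < 9367 <= 2^14 = 16384
So ceil(log2(9367)) = 14

bits = ceil(log2(9367)) = ceil(13.1934) = 14 bits


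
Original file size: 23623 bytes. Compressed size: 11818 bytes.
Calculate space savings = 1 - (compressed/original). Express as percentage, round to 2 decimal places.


ratio = compressed/original = 11818/23623 = 0.500275
savings = 1 - ratio = 1 - 0.500275 = 0.499725
as a percentage: 0.499725 * 100 = 49.97%

Space savings = 1 - 11818/23623 = 49.97%


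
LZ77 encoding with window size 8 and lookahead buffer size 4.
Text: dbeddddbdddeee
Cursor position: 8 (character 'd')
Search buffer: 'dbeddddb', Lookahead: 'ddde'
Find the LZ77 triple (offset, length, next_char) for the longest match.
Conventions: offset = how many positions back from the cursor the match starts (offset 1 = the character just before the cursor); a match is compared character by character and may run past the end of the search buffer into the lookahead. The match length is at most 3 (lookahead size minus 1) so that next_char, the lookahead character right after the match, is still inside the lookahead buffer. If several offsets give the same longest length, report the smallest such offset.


Try each offset into the search buffer:
  offset=1 (pos 7, char 'b'): match length 0
  offset=2 (pos 6, char 'd'): match length 1
  offset=3 (pos 5, char 'd'): match length 2
  offset=4 (pos 4, char 'd'): match length 3
  offset=5 (pos 3, char 'd'): match length 3
  offset=6 (pos 2, char 'e'): match length 0
  offset=7 (pos 1, char 'b'): match length 0
  offset=8 (pos 0, char 'd'): match length 1
Longest match has length 3, found at offsets 4, 5; take the smallest, offset 4.
next_char = character at position 8 + 3 = 11 -> 'e'

Best match: offset=4, length=3 (matching 'ddd' starting at position 4)
LZ77 triple: (4, 3, 'e')


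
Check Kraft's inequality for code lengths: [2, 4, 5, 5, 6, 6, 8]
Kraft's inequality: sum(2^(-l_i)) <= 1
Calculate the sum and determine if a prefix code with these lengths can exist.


Sum = 2^(-2) + 2^(-4) + 2^(-5) + 2^(-5) + 2^(-6) + 2^(-6) + 2^(-8)
    = 0.25 + 0.0625 + 0.03125 + 0.03125 + 0.015625 + 0.015625 + 0.00390625
    = 105/256 = 0.41015625
Since 0.41015625 <= 1, Kraft's inequality IS satisfied.
A prefix code with these lengths CAN exist.

Kraft sum = 0.41015625. Satisfied.


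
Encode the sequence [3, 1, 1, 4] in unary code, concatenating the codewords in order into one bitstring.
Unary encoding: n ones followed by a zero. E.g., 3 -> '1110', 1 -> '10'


Encode each number as n ones followed by a terminating 0:
  3 -> 1110 (4 bits)
  1 -> 10 (2 bits)
  1 -> 10 (2 bits)
  4 -> 11110 (5 bits)
Total length = 4 + 2 + 2 + 5 = 13 bits.

Unary([3, 1, 1, 4]) = 1110101011110 (13 bits)


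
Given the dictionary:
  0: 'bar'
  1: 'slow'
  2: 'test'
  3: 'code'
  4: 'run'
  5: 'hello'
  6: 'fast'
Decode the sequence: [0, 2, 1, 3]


Look up each index in the dictionary:
  0 -> 'bar'
  2 -> 'test'
  1 -> 'slow'
  3 -> 'code'

Decoded: "bar test slow code"


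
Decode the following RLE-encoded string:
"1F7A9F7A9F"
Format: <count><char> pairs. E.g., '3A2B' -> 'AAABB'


Expanding each <count><char> pair:
  1F -> 'F'
  7A -> 'AAAAAAA'
  9F -> 'FFFFFFFFF'
  7A -> 'AAAAAAA'
  9F -> 'FFFFFFFFF'

Decoded = FAAAAAAAFFFFFFFFFAAAAAAAFFFFFFFFF


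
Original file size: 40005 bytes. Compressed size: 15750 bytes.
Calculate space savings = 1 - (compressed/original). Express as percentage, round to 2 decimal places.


ratio = compressed/original = 15750/40005 = 0.393701
savings = 1 - ratio = 1 - 0.393701 = 0.606299
as a percentage: 0.606299 * 100 = 60.63%

Space savings = 1 - 15750/40005 = 60.63%


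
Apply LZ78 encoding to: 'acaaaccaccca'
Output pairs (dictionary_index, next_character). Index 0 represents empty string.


LZ78 encoding steps:
Dictionary: {0: ''}
Step 1: w='' (idx 0), next='a' -> output (0, 'a'), add 'a' as idx 1
Step 2: w='' (idx 0), next='c' -> output (0, 'c'), add 'c' as idx 2
Step 3: w='a' (idx 1), next='a' -> output (1, 'a'), add 'aa' as idx 3
Step 4: w='a' (idx 1), next='c' -> output (1, 'c'), add 'ac' as idx 4
Step 5: w='c' (idx 2), next='a' -> output (2, 'a'), add 'ca' as idx 5
Step 6: w='c' (idx 2), next='c' -> output (2, 'c'), add 'cc' as idx 6
Step 7: w='ca' (idx 5), end of input -> output (5, '')


Encoded: [(0, 'a'), (0, 'c'), (1, 'a'), (1, 'c'), (2, 'a'), (2, 'c'), (5, '')]


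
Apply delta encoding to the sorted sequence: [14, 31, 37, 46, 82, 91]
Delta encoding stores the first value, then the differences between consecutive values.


First value: 14
Deltas:
  31 - 14 = 17
  37 - 31 = 6
  46 - 37 = 9
  82 - 46 = 36
  91 - 82 = 9


Delta encoded: [14, 17, 6, 9, 36, 9]


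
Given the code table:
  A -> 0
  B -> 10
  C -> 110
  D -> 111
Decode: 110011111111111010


Decoding:
110 -> C
0 -> A
111 -> D
111 -> D
111 -> D
110 -> C
10 -> B


Result: CADDDCB


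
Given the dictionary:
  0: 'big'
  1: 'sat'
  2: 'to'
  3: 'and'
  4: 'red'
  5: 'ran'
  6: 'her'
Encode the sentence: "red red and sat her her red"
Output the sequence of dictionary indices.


Look up each word in the dictionary:
  'red' -> 4
  'red' -> 4
  'and' -> 3
  'sat' -> 1
  'her' -> 6
  'her' -> 6
  'red' -> 4

Encoded: [4, 4, 3, 1, 6, 6, 4]


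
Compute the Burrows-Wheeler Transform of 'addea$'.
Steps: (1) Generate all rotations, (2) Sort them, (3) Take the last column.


Rotations (sorted):
  0: $addea -> last char: a
  1: a$adde -> last char: e
  2: addea$ -> last char: $
  3: ddea$a -> last char: a
  4: dea$ad -> last char: d
  5: ea$add -> last char: d


BWT = ae$add


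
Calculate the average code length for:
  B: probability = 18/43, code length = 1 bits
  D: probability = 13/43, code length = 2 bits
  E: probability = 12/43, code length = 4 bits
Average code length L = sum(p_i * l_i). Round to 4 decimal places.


Weighted contributions p_i * l_i:
  B: (18/43) * 1 = 18/43
  D: (13/43) * 2 = 26/43
  E: (12/43) * 4 = 48/43
Sum = (18 + 26 + 48)/43 = 92/43

L = 92/43 = 2.1395 bits/symbol


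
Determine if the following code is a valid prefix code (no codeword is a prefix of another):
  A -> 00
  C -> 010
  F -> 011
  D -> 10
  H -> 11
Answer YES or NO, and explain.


Checking each pair (does one codeword prefix another?):
  A='00' vs C='010': no prefix
  A='00' vs F='011': no prefix
  A='00' vs D='10': no prefix
  A='00' vs H='11': no prefix
  C='010' vs A='00': no prefix
  C='010' vs F='011': no prefix
  C='010' vs D='10': no prefix
  C='010' vs H='11': no prefix
  F='011' vs A='00': no prefix
  F='011' vs C='010': no prefix
  F='011' vs D='10': no prefix
  F='011' vs H='11': no prefix
  D='10' vs A='00': no prefix
  D='10' vs C='010': no prefix
  D='10' vs F='011': no prefix
  D='10' vs H='11': no prefix
  H='11' vs A='00': no prefix
  H='11' vs C='010': no prefix
  H='11' vs F='011': no prefix
  H='11' vs D='10': no prefix
No violation found over all pairs.

YES -- this is a valid prefix code. No codeword is a prefix of any other codeword.


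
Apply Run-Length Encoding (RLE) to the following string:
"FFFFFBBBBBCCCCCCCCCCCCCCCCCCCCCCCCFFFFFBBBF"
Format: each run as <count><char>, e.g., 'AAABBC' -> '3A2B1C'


Scanning runs left to right:
  i=0: run of 'F' x 5 -> '5F'
  i=5: run of 'B' x 5 -> '5B'
  i=10: run of 'C' x 24 -> '24C'
  i=34: run of 'F' x 5 -> '5F'
  i=39: run of 'B' x 3 -> '3B'
  i=42: run of 'F' x 1 -> '1F'

RLE = 5F5B24C5F3B1F


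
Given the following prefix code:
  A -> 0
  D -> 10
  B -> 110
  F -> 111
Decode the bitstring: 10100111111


Decoding step by step:
Bits 10 -> D
Bits 10 -> D
Bits 0 -> A
Bits 111 -> F
Bits 111 -> F


Decoded message: DDAFF


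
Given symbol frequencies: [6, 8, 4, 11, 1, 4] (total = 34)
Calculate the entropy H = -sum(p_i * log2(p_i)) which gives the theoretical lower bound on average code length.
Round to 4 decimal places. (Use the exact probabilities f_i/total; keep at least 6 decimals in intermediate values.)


Per-symbol terms -p_i * log2(p_i) with p_i = f_i/34:
  p = 6/34 = 0.176471: log2(p) = -2.502500, -p*log2(p) = 0.441618
  p = 8/34 = 0.235294: log2(p) = -2.087463, -p*log2(p) = 0.491168
  p = 4/34 = 0.117647: log2(p) = -3.087463, -p*log2(p) = 0.363231
  p = 11/34 = 0.323529: log2(p) = -1.628031, -p*log2(p) = 0.526716
  p = 1/34 = 0.029412: log2(p) = -5.087463, -p*log2(p) = 0.149631
  p = 4/34 = 0.117647: log2(p) = -3.087463, -p*log2(p) = 0.363231
H = 0.441618 + 0.491168 + 0.363231 + 0.526716 + 0.149631 + 0.363231 = 2.335595

H = 2.3356 bits/symbol


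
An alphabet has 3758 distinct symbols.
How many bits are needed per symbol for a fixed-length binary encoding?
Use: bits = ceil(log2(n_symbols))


log2(3758) = 11.8757
Bracket: 2^11 = 2048 < 3758 <= 2^12 = 4096
So ceil(log2(3758)) = 12

bits = ceil(log2(3758)) = ceil(11.8757) = 12 bits


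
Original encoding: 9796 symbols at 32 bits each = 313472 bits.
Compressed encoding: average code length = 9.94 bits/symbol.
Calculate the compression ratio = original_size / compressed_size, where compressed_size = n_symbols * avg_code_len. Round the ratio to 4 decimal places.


original_size = n_symbols * orig_bits = 9796 * 32 = 313472 bits
compressed_size = n_symbols * avg_code_len = 9796 * 9.94 = 97372.24 bits
ratio = original_size / compressed_size = 313472 / 97372.24 = 3.2193

Compression ratio = 3.2193


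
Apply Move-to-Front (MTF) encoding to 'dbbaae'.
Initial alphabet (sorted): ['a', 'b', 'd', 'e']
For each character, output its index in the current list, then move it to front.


MTF encoding:
'd': index 2 in ['a', 'b', 'd', 'e'] -> ['d', 'a', 'b', 'e']
'b': index 2 in ['d', 'a', 'b', 'e'] -> ['b', 'd', 'a', 'e']
'b': index 0 in ['b', 'd', 'a', 'e'] -> ['b', 'd', 'a', 'e']
'a': index 2 in ['b', 'd', 'a', 'e'] -> ['a', 'b', 'd', 'e']
'a': index 0 in ['a', 'b', 'd', 'e'] -> ['a', 'b', 'd', 'e']
'e': index 3 in ['a', 'b', 'd', 'e'] -> ['e', 'a', 'b', 'd']


Output: [2, 2, 0, 2, 0, 3]


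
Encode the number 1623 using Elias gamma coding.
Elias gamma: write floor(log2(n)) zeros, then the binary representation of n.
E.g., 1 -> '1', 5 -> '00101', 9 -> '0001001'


num_bits = floor(log2(1623)) + 1 = 11
leading_zeros = num_bits - 1 = 10
binary(1623) = 11001010111

Elias gamma(1623) = '0000000000' + '11001010111' = 000000000011001010111 (21 bits)


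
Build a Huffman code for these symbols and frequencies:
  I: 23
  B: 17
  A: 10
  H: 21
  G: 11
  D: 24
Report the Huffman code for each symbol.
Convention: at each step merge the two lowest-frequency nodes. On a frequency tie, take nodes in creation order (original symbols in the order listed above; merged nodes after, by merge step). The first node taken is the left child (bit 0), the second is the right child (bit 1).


Huffman tree construction:
Step 1: Merge A(10) + G(11) = 21
Step 2: Merge B(17) + H(21) = 38
Step 3: Merge (A+G)(21) + I(23) = 44
Step 4: Merge D(24) + (B+H)(38) = 62
Step 5: Merge ((A+G)+I)(44) + (D+(B+H))(62) = 106
Read each symbol's code off the tree from the root (left child = 0, right child = 1).

Codes:
  I: 01 (length 2)
  B: 110 (length 3)
  A: 000 (length 3)
  H: 111 (length 3)
  G: 001 (length 3)
  D: 10 (length 2)
Average code length: 271/106 = 2.5566 bits/symbol


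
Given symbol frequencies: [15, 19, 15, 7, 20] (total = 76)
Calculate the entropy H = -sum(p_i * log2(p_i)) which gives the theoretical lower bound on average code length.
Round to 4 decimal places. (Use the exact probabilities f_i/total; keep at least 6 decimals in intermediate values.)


Per-symbol terms -p_i * log2(p_i) with p_i = f_i/76:
  p = 15/76 = 0.197368: log2(p) = -2.341037, -p*log2(p) = 0.462047
  p = 19/76 = 0.250000: log2(p) = -2.000000, -p*log2(p) = 0.500000
  p = 15/76 = 0.197368: log2(p) = -2.341037, -p*log2(p) = 0.462047
  p = 7/76 = 0.092105: log2(p) = -3.440573, -p*log2(p) = 0.316895
  p = 20/76 = 0.263158: log2(p) = -1.925999, -p*log2(p) = 0.506842
H = 0.462047 + 0.500000 + 0.462047 + 0.316895 + 0.506842 = 2.247831

H = 2.2478 bits/symbol


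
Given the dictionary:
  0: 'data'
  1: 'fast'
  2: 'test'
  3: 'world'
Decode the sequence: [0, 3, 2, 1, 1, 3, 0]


Look up each index in the dictionary:
  0 -> 'data'
  3 -> 'world'
  2 -> 'test'
  1 -> 'fast'
  1 -> 'fast'
  3 -> 'world'
  0 -> 'data'

Decoded: "data world test fast fast world data"


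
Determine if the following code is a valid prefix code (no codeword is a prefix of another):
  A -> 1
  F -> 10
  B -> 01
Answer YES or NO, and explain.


Checking each pair (does one codeword prefix another?):
  A='1' vs F='10': prefix -- VIOLATION

NO -- this is NOT a valid prefix code. A (1) is a prefix of F (10).


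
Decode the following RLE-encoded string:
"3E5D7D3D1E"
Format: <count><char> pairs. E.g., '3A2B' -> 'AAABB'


Expanding each <count><char> pair:
  3E -> 'EEE'
  5D -> 'DDDDD'
  7D -> 'DDDDDDD'
  3D -> 'DDD'
  1E -> 'E'

Decoded = EEEDDDDDDDDDDDDDDDE


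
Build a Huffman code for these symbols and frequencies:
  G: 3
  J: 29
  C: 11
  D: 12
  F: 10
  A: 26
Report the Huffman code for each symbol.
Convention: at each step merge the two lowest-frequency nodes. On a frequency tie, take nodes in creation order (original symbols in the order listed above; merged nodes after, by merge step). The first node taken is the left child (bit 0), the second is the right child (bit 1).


Huffman tree construction:
Step 1: Merge G(3) + F(10) = 13
Step 2: Merge C(11) + D(12) = 23
Step 3: Merge (G+F)(13) + (C+D)(23) = 36
Step 4: Merge A(26) + J(29) = 55
Step 5: Merge ((G+F)+(C+D))(36) + (A+J)(55) = 91
Read each symbol's code off the tree from the root (left child = 0, right child = 1).

Codes:
  G: 000 (length 3)
  J: 11 (length 2)
  C: 010 (length 3)
  D: 011 (length 3)
  F: 001 (length 3)
  A: 10 (length 2)
Average code length: 218/91 = 2.3956 bits/symbol


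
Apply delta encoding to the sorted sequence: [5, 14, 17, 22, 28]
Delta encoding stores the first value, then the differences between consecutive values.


First value: 5
Deltas:
  14 - 5 = 9
  17 - 14 = 3
  22 - 17 = 5
  28 - 22 = 6


Delta encoded: [5, 9, 3, 5, 6]


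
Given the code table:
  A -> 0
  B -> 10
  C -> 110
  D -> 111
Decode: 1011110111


Decoding:
10 -> B
111 -> D
10 -> B
111 -> D


Result: BDBD


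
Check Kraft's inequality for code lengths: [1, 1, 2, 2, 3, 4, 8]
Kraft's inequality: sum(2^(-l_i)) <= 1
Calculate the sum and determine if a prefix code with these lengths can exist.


Sum = 2^(-1) + 2^(-1) + 2^(-2) + 2^(-2) + 2^(-3) + 2^(-4) + 2^(-8)
    = 0.5 + 0.5 + 0.25 + 0.25 + 0.125 + 0.0625 + 0.00390625
    = 433/256 = 1.69140625
Since 1.69140625 > 1, Kraft's inequality is NOT satisfied.
A prefix code with these lengths CANNOT exist.

Kraft sum = 1.69140625. Not satisfied.


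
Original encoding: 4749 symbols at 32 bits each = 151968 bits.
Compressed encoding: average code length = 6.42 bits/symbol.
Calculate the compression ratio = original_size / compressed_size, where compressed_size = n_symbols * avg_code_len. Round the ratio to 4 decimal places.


original_size = n_symbols * orig_bits = 4749 * 32 = 151968 bits
compressed_size = n_symbols * avg_code_len = 4749 * 6.42 = 30488.58 bits
ratio = original_size / compressed_size = 151968 / 30488.58 = 4.9844

Compression ratio = 4.9844


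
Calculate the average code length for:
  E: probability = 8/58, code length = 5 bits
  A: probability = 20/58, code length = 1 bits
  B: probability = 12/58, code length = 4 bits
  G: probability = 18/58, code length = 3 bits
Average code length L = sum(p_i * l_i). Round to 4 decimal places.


Weighted contributions p_i * l_i:
  E: (8/58) * 5 = 40/58
  A: (20/58) * 1 = 20/58
  B: (12/58) * 4 = 48/58
  G: (18/58) * 3 = 54/58
Sum = (40 + 20 + 48 + 54)/58 = 162/58

L = 162/58 = 2.7931 bits/symbol


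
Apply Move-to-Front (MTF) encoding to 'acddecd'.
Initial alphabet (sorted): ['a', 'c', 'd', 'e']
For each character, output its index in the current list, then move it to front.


MTF encoding:
'a': index 0 in ['a', 'c', 'd', 'e'] -> ['a', 'c', 'd', 'e']
'c': index 1 in ['a', 'c', 'd', 'e'] -> ['c', 'a', 'd', 'e']
'd': index 2 in ['c', 'a', 'd', 'e'] -> ['d', 'c', 'a', 'e']
'd': index 0 in ['d', 'c', 'a', 'e'] -> ['d', 'c', 'a', 'e']
'e': index 3 in ['d', 'c', 'a', 'e'] -> ['e', 'd', 'c', 'a']
'c': index 2 in ['e', 'd', 'c', 'a'] -> ['c', 'e', 'd', 'a']
'd': index 2 in ['c', 'e', 'd', 'a'] -> ['d', 'c', 'e', 'a']


Output: [0, 1, 2, 0, 3, 2, 2]


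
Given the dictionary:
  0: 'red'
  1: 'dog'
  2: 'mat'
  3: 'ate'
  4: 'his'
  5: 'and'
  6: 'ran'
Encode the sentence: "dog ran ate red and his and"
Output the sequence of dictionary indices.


Look up each word in the dictionary:
  'dog' -> 1
  'ran' -> 6
  'ate' -> 3
  'red' -> 0
  'and' -> 5
  'his' -> 4
  'and' -> 5

Encoded: [1, 6, 3, 0, 5, 4, 5]


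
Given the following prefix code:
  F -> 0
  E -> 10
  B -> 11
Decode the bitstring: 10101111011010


Decoding step by step:
Bits 10 -> E
Bits 10 -> E
Bits 11 -> B
Bits 11 -> B
Bits 0 -> F
Bits 11 -> B
Bits 0 -> F
Bits 10 -> E


Decoded message: EEBBFBFE


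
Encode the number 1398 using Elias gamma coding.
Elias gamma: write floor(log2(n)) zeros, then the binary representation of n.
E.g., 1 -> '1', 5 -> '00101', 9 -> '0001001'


num_bits = floor(log2(1398)) + 1 = 11
leading_zeros = num_bits - 1 = 10
binary(1398) = 10101110110

Elias gamma(1398) = '0000000000' + '10101110110' = 000000000010101110110 (21 bits)


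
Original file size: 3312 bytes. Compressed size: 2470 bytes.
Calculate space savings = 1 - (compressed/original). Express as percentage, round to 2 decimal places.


ratio = compressed/original = 2470/3312 = 0.745773
savings = 1 - ratio = 1 - 0.745773 = 0.254227
as a percentage: 0.254227 * 100 = 25.42%

Space savings = 1 - 2470/3312 = 25.42%


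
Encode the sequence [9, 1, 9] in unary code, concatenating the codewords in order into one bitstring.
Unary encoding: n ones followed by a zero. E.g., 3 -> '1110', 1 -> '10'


Encode each number as n ones followed by a terminating 0:
  9 -> 1111111110 (10 bits)
  1 -> 10 (2 bits)
  9 -> 1111111110 (10 bits)
Total length = 10 + 2 + 10 = 22 bits.

Unary([9, 1, 9]) = 1111111110101111111110 (22 bits)


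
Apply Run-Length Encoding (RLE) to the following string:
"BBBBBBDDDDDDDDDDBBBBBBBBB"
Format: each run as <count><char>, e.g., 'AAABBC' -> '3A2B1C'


Scanning runs left to right:
  i=0: run of 'B' x 6 -> '6B'
  i=6: run of 'D' x 10 -> '10D'
  i=16: run of 'B' x 9 -> '9B'

RLE = 6B10D9B


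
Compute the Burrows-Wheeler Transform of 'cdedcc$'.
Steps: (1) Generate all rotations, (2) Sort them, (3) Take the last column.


Rotations (sorted):
  0: $cdedcc -> last char: c
  1: c$cdedc -> last char: c
  2: cc$cded -> last char: d
  3: cdedcc$ -> last char: $
  4: dcc$cde -> last char: e
  5: dedcc$c -> last char: c
  6: edcc$cd -> last char: d


BWT = ccd$ecd


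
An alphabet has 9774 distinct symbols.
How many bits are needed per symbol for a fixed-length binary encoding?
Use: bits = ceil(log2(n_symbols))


log2(9774) = 13.2547
Bracket: 2^13 = 8192 < 9774 <= 2^14 = 16384
So ceil(log2(9774)) = 14

bits = ceil(log2(9774)) = ceil(13.2547) = 14 bits


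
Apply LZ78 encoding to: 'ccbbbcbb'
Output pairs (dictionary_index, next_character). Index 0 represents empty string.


LZ78 encoding steps:
Dictionary: {0: ''}
Step 1: w='' (idx 0), next='c' -> output (0, 'c'), add 'c' as idx 1
Step 2: w='c' (idx 1), next='b' -> output (1, 'b'), add 'cb' as idx 2
Step 3: w='' (idx 0), next='b' -> output (0, 'b'), add 'b' as idx 3
Step 4: w='b' (idx 3), next='c' -> output (3, 'c'), add 'bc' as idx 4
Step 5: w='b' (idx 3), next='b' -> output (3, 'b'), add 'bb' as idx 5


Encoded: [(0, 'c'), (1, 'b'), (0, 'b'), (3, 'c'), (3, 'b')]


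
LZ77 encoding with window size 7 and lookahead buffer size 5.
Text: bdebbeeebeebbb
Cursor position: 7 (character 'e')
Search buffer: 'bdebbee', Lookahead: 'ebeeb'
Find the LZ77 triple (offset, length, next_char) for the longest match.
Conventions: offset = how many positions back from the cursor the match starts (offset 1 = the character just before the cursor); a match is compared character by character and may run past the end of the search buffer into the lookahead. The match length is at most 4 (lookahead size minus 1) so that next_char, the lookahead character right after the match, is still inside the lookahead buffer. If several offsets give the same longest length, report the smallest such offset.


Try each offset into the search buffer:
  offset=1 (pos 6, char 'e'): match length 1
  offset=2 (pos 5, char 'e'): match length 1
  offset=3 (pos 4, char 'b'): match length 0
  offset=4 (pos 3, char 'b'): match length 0
  offset=5 (pos 2, char 'e'): match length 2
  offset=6 (pos 1, char 'd'): match length 0
  offset=7 (pos 0, char 'b'): match length 0
Longest match has length 2 at offset 5.
next_char = character at position 7 + 2 = 9 -> 'e'

Best match: offset=5, length=2 (matching 'eb' starting at position 2)
LZ77 triple: (5, 2, 'e')
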